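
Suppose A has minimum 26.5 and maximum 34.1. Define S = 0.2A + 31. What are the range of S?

Range of A = 34.1 − 26.5 = 7.6.
Range(S) = |a|·Range(A) = |0.2|·7.6 = 1.52.

Range(S) = 1.52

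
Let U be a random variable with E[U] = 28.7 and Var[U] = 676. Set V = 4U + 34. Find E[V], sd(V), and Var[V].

V = 4U + 34 is linear with a = 4, b = 34.
E[V] = a·E[U] + b = 4·28.7 + 34 = 148.8.
sd(U) = √676 = 26.
sd(V) = |a|·sd(U) = |4|·26 = 104.
Var[V] = a²·Var[U] = 4²·676 = 10816 (the additive constant 34 does not affect variance).

E[V] = 148.8, sd(V) = 104, Var[V] = 10816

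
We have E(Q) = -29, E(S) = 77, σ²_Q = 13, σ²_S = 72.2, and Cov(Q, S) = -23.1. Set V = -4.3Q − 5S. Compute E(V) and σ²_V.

E(V) = -260.3, σ²_V = 1052.07

E(V) = (-4.3)·E(Q) + (-5)·E(S) = (-4.3)·(-29) + (-5)·77 = -260.3.
σ²_V = a²·σ²_Q + b²·σ²_S + 2ab·Cov(Q, S) with a = -4.3, b = -5.
= (-4.3)²·13 + (-5)²·72.2 + 2·(-4.3)·(-5)·(-23.1)
= 240.37 + 1805 + (-993.3) = 1052.07.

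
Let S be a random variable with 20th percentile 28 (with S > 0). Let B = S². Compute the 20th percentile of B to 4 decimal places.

20th percentile of B = 784

S² is increasing, so P_{20}(B) = g(P_{20}(S)) = 784.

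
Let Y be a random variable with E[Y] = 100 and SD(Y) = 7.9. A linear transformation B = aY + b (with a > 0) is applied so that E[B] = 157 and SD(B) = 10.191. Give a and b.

a = 1.29, b = 28

SD(B) = a·SD(Y) (a > 0), so a = 10.191/7.9 = 1.29.
E[B] = a·E[Y] + b, so b = 157 − 1.29·100 = 28.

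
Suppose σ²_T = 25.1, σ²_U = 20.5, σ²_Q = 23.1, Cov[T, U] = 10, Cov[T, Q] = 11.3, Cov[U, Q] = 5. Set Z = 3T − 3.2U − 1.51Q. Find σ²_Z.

σ²_Z = a²·σ²_T + b²·σ²_U + c²·σ²_Q + 2ab·Cov[T, U] + 2ac·Cov[T, Q] + 2bc·Cov[U, Q], with a = 3, b = -3.2, c = -1.51.
= 225.9 + 209.92 + 52.67031 + (-192) + (-102.378) + 48.32
= 242.43231.

σ²_Z = 242.43231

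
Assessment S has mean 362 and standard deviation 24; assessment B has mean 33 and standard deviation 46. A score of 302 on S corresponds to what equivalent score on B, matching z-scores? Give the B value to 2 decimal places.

z = (302 − 362)/24 = -2.5.
B = 33 + z·46 = 33 + (302 − 362)·46/24 = -82.00.

B = -82.00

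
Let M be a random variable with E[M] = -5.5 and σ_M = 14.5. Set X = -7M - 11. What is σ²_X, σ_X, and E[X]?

X = -7M - 11 is linear with a = -7, b = -11.
σ²_M = 14.5² = 210.25.
σ²_X = a²·σ²_M = (-7)²·210.25 = 10302.25 (the additive constant -11 does not affect variance).
σ_X = |a|·σ_M = |-7|·14.5 = 101.5.
E[X] = a·E[M] + b = (-7)·(-5.5) + (-11) = 27.5.

σ²_X = 10302.25, σ_X = 101.5, E[X] = 27.5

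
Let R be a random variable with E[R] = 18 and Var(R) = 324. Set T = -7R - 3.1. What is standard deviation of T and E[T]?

T = -7R - 3.1 is linear with a = -7, b = -3.1.
standard deviation of R = √324 = 18.
standard deviation of T = |a|·standard deviation of R = |-7|·18 = 126.
E[T] = a·E[R] + b = (-7)·18 + (-3.1) = -129.1.

standard deviation of T = 126, E[T] = -129.1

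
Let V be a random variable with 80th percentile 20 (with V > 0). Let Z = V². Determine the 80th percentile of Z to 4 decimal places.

80th percentile of Z = 400

V² is increasing, so P_{80}(Z) = g(P_{80}(V)) = 400.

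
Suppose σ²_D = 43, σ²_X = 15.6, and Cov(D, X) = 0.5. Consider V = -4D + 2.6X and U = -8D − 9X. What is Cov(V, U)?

By bilinearity, Cov(V, U) = ac·σ²_D + bd·σ²_X + (ad+bc)·Cov(D, X), with a=-4, b=2.6, c=-8, d=-9.
ac·σ²_D = (-4)·(-8)·43 = 1376
bd·σ²_X = 2.6·(-9)·15.6 = -365.04
(ad+bc)·Cov(D, X) = (15.2)·0.5 = 7.6
Cov(V, U) = 1376 + (-365.04) + 7.6 = 1018.56.

Cov(V, U) = 1018.56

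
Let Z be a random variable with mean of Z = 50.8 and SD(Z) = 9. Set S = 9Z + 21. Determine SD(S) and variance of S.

S = 9Z + 21 is linear with a = 9, b = 21.
SD(S) = |a|·SD(Z) = |9|·9 = 81.
variance of Z = 9² = 81.
variance of S = a²·variance of Z = 9²·81 = 6561 (the additive constant 21 does not affect variance).

SD(S) = 81, variance of S = 6561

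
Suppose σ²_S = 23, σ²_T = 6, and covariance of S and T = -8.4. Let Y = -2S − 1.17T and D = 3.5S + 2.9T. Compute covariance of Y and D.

By bilinearity, covariance of Y and D = ac·σ²_S + bd·σ²_T + (ad+bc)·covariance of S and T, with a=-2, b=-1.17, c=3.5, d=2.9.
ac·σ²_S = (-2)·3.5·23 = -161
bd·σ²_T = (-1.17)·2.9·6 = -20.358
(ad+bc)·covariance of S and T = (-9.895)·(-8.4) = 83.118
covariance of Y and D = -161 + (-20.358) + 83.118 = -98.24.

covariance of Y and D = -98.24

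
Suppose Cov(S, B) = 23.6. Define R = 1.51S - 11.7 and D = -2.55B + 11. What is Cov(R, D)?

Cov(R, D) = a·c·Cov(S, B) = 1.51·(-2.55)·23.6 = -90.8718. Additive constants drop out.

Cov(R, D) = -90.8718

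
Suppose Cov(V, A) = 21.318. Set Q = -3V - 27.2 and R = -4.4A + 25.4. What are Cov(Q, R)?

Cov(Q, R) = a·c·Cov(V, A) = (-3)·(-4.4)·21.318 = 281.3976. Additive constants drop out.

Cov(Q, R) = 281.3976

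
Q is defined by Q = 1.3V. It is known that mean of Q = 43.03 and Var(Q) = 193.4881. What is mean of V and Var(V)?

mean of V = 33.1, Var(V) = 114.49

From Q = 1.3V: mean of Q = a·mean of V + b, so mean of V = (mean of Q − b)/a = (43.03 − 0)/1.3 = 33.1.
Var(Q) = a²·Var(V), so Var(V) = 193.4881/1.3² = 114.49.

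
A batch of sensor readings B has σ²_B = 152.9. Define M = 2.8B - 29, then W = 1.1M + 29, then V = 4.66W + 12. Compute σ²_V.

σ²_M = 2.8²·152.9 = 1198.736.
σ²_W = 1.1²·1198.736 = 1450.47056.
σ²_V = 4.66²·1450.47056 = 31497.838492736.

σ²_V = 31497.838492736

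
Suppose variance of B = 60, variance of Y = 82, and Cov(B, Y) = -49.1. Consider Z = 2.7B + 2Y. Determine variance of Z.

variance of Z = a²·variance of B + b²·variance of Y + 2ab·Cov(B, Y) with a = 2.7, b = 2.
= 2.7²·60 + 2²·82 + 2·2.7·2·(-49.1)
= 437.4 + 328 + (-530.28) = 235.12.

variance of Z = 235.12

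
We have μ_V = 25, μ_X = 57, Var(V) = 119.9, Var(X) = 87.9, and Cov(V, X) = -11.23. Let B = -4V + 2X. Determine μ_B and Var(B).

μ_B = (-4)·μ_V + 2·μ_X = (-4)·25 + 2·57 = 14.
Var(B) = a²·Var(V) + b²·Var(X) + 2ab·Cov(V, X) with a = -4, b = 2.
= (-4)²·119.9 + 2²·87.9 + 2·(-4)·2·(-11.23)
= 1918.4 + 351.6 + 179.68 = 2449.68.

μ_B = 14, Var(B) = 2449.68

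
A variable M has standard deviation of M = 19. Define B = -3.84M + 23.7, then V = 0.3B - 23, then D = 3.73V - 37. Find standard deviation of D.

standard deviation of B = |-3.84|·19 = 72.96.
standard deviation of V = |0.3|·72.96 = 21.888.
standard deviation of D = |3.73|·21.888 = 81.64224.

standard deviation of D = 81.64224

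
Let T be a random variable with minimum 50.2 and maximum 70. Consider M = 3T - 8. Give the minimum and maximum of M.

a = 3 > 0, so min(M) = a·min(T)+b = 3·50.2 + (-8) = 142.6 and max(M) = 3·70 + (-8) = 202.

min(M) = 142.6, max(M) = 202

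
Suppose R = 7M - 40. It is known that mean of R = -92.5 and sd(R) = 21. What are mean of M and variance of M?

mean of M = -7.5, variance of M = 9

From R = 7M - 40: mean of R = a·mean of M + b, so mean of M = (mean of R − b)/a = (-92.5 − (-40))/7 = -7.5.
variance of R = 21² = 441.
variance of R = a²·variance of M, so variance of M = 441/7² = 9.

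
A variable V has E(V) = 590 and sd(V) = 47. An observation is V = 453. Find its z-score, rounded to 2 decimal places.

z = (V − E(V)) / sd(V) = (453 − 590) / 47 ≈ -2.91.

z = -2.91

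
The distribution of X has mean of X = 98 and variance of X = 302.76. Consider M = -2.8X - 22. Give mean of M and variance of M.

M = -2.8X - 22 is linear with a = -2.8, b = -22.
mean of M = a·mean of X + b = (-2.8)·98 + (-22) = -296.4.
variance of M = a²·variance of X = (-2.8)²·302.76 = 2373.6384 (the additive constant -22 does not affect variance).

mean of M = -296.4, variance of M = 2373.6384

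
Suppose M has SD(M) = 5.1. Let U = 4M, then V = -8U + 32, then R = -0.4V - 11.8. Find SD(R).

SD(R) = 65.28

SD(U) = |4|·5.1 = 20.4.
SD(V) = |-8|·20.4 = 163.2.
SD(R) = |-0.4|·163.2 = 65.28.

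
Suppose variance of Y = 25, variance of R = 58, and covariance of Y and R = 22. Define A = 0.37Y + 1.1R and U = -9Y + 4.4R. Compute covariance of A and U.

covariance of A and U = 15.486

By bilinearity, covariance of A and U = ac·variance of Y + bd·variance of R + (ad+bc)·covariance of Y and R, with a=0.37, b=1.1, c=-9, d=4.4.
ac·variance of Y = 0.37·(-9)·25 = -83.25
bd·variance of R = 1.1·4.4·58 = 280.72
(ad+bc)·covariance of Y and R = (-8.272)·22 = -181.984
covariance of A and U = -83.25 + 280.72 + (-181.984) = 15.486.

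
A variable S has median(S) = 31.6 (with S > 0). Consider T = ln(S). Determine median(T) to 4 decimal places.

ln(S) is monotone on this domain, so median(T) = ln(31.6) ≈ 3.4532.

median(T) = 3.4532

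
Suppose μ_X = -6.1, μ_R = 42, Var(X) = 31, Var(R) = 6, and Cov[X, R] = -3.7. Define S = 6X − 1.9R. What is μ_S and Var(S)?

μ_S = -116.4, Var(S) = 1222.02

μ_S = 6·μ_X + (-1.9)·μ_R = 6·(-6.1) + (-1.9)·42 = -116.4.
Var(S) = a²·Var(X) + b²·Var(R) + 2ab·Cov[X, R] with a = 6, b = -1.9.
= 6²·31 + (-1.9)²·6 + 2·6·(-1.9)·(-3.7)
= 1116 + 21.66 + 84.36 = 1222.02.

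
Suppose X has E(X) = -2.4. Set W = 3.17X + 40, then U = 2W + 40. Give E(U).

E(U) = 104.784

E(W) = 3.17·(-2.4) + 40 = 32.392.
E(U) = 2·32.392 + 40 = 104.784.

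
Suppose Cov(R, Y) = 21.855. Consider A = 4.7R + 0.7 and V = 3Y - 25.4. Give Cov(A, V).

Cov(A, V) = a·c·Cov(R, Y) = 4.7·3·21.855 = 308.1555. Additive constants drop out.

Cov(A, V) = 308.1555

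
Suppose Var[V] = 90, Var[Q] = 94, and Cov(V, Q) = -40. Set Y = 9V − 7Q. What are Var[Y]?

Var[Y] = 16936

Var[Y] = a²·Var[V] + b²·Var[Q] + 2ab·Cov(V, Q) with a = 9, b = -7.
= 9²·90 + (-7)²·94 + 2·9·(-7)·(-40)
= 7290 + 4606 + 5040 = 16936.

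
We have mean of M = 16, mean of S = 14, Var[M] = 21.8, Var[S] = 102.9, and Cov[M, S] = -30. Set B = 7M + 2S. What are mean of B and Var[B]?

mean of B = 140, Var[B] = 639.8

mean of B = 7·mean of M + 2·mean of S = 7·16 + 2·14 = 140.
Var[B] = a²·Var[M] + b²·Var[S] + 2ab·Cov[M, S] with a = 7, b = 2.
= 7²·21.8 + 2²·102.9 + 2·7·2·(-30)
= 1068.2 + 411.6 + (-840) = 639.8.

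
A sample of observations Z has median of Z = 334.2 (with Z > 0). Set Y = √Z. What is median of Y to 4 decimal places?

√Z is monotone on this domain, so median of Y = √(334.2) ≈ 18.2811.

median of Y = 18.2811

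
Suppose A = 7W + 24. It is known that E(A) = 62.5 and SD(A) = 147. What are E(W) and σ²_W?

E(W) = 5.5, σ²_W = 441

From A = 7W + 24: E(A) = a·E(W) + b, so E(W) = (E(A) − b)/a = (62.5 − 24)/7 = 5.5.
σ²_A = 147² = 21609.
σ²_A = a²·σ²_W, so σ²_W = 21609/7² = 441.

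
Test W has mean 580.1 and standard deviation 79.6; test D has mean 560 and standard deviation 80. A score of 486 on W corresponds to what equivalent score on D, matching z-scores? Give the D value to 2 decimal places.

z = (486 − 580.1)/79.6 ≈ -1.1822.
D = 560 + z·80 = 560 + (486 − 580.1)·80/79.6 ≈ 465.43.

D = 465.43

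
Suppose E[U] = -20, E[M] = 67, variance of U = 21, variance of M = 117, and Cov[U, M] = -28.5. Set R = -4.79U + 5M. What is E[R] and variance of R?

E[R] = 430.8, variance of R = 4771.9761

E[R] = (-4.79)·E[U] + 5·E[M] = (-4.79)·(-20) + 5·67 = 430.8.
variance of R = a²·variance of U + b²·variance of M + 2ab·Cov[U, M] with a = -4.79, b = 5.
= (-4.79)²·21 + 5²·117 + 2·(-4.79)·5·(-28.5)
= 481.8261 + 2925 + 1365.15 = 4771.9761.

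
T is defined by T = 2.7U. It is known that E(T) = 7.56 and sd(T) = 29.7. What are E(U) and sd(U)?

From T = 2.7U: E(T) = a·E(U) + b, so E(U) = (E(T) − b)/a = (7.56 − 0)/2.7 = 2.8.
sd(T) = |a|·sd(U), so sd(U) = 29.7/|2.7| = 11.

E(U) = 2.8, sd(U) = 11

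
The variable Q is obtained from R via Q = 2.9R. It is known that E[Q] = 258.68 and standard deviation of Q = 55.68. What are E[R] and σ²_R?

E[R] = 89.2, σ²_R = 368.64

From Q = 2.9R: E[Q] = a·E[R] + b, so E[R] = (E[Q] − b)/a = (258.68 − 0)/2.9 = 89.2.
σ²_Q = 55.68² = 3100.2624.
σ²_Q = a²·σ²_R, so σ²_R = 3100.2624/2.9² = 368.64.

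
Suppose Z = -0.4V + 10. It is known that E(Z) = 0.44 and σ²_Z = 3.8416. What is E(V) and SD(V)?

From Z = -0.4V + 10: E(Z) = a·E(V) + b, so E(V) = (E(Z) − b)/a = (0.44 − 10)/(-0.4) = 23.9.
SD(Z) = √3.8416 = 1.96.
SD(Z) = |a|·SD(V), so SD(V) = 1.96/|-0.4| = 4.9.

E(V) = 23.9, SD(V) = 4.9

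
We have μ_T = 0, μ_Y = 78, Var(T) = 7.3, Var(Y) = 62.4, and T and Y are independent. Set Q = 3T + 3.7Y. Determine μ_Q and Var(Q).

μ_Q = 3·μ_T + 3.7·μ_Y = 3·0 + 3.7·78 = 288.6.
Var(Q) = a²·Var(T) + b²·Var(Y) + 2ab·Cov(T, Y) with a = 3, b = 3.7.
Independence gives Cov(T, Y) = 0.
= 3²·7.3 + 3.7²·62.4 + 2·3·3.7·0
= 65.7 + 854.256 + 0 = 919.956.

μ_Q = 288.6, Var(Q) = 919.956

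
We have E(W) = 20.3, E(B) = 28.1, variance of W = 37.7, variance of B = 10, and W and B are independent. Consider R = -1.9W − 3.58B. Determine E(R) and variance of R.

E(R) = -139.168, variance of R = 264.261

E(R) = (-1.9)·E(W) + (-3.58)·E(B) = (-1.9)·20.3 + (-3.58)·28.1 = -139.168.
variance of R = a²·variance of W + b²·variance of B + 2ab·Cov[W, B] with a = -1.9, b = -3.58.
Independence gives Cov[W, B] = 0.
= (-1.9)²·37.7 + (-3.58)²·10 + 2·(-1.9)·(-3.58)·0
= 136.097 + 128.164 + 0 = 264.261.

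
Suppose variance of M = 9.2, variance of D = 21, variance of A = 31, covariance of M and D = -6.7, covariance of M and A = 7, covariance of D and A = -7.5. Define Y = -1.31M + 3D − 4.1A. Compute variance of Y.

variance of Y = a²·variance of M + b²·variance of D + c²·variance of A + 2ab·covariance of M and D + 2ac·covariance of M and A + 2bc·covariance of D and A, with a = -1.31, b = 3, c = -4.1.
= 15.78812 + 189 + 521.11 + 52.662 + 75.194 + 184.5
= 1038.25412.

variance of Y = 1038.25412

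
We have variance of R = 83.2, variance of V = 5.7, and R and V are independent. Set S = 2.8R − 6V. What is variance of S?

variance of S = a²·variance of R + b²·variance of V + 2ab·Cov(R, V) with a = 2.8, b = -6.
Independence gives Cov(R, V) = 0.
= 2.8²·83.2 + (-6)²·5.7 + 2·2.8·(-6)·0
= 652.288 + 205.2 + 0 = 857.488.

variance of S = 857.488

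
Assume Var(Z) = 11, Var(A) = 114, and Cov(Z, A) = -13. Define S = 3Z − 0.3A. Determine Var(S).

Var(S) = a²·Var(Z) + b²·Var(A) + 2ab·Cov(Z, A) with a = 3, b = -0.3.
= 3²·11 + (-0.3)²·114 + 2·3·(-0.3)·(-13)
= 99 + 10.26 + 23.4 = 132.66.

Var(S) = 132.66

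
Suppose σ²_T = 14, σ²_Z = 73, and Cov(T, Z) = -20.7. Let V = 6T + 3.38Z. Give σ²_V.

σ²_V = 498.3892

σ²_V = a²·σ²_T + b²·σ²_Z + 2ab·Cov(T, Z) with a = 6, b = 3.38.
= 6²·14 + 3.38²·73 + 2·6·3.38·(-20.7)
= 504 + 833.9812 + (-839.592) = 498.3892.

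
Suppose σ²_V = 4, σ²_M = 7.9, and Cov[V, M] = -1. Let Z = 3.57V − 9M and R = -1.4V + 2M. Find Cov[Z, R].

By bilinearity, Cov[Z, R] = ac·σ²_V + bd·σ²_M + (ad+bc)·Cov[V, M], with a=3.57, b=-9, c=-1.4, d=2.
ac·σ²_V = 3.57·(-1.4)·4 = -19.992
bd·σ²_M = (-9)·2·7.9 = -142.2
(ad+bc)·Cov[V, M] = (19.74)·(-1) = -19.74
Cov[Z, R] = -19.992 + (-142.2) + (-19.74) = -181.932.

Cov[Z, R] = -181.932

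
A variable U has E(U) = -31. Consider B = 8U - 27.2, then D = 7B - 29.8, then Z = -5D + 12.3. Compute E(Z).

E(Z) = 9793.3

E(B) = 8·(-31) + (-27.2) = -275.2.
E(D) = 7·(-275.2) + (-29.8) = -1956.2.
E(Z) = (-5)·(-1956.2) + 12.3 = 9793.3.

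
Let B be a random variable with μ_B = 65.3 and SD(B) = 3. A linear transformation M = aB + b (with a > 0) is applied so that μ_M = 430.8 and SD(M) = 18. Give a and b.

a = 6, b = 39

SD(M) = a·SD(B) (a > 0), so a = 18/3 = 6.
μ_M = a·μ_B + b, so b = 430.8 − 6·65.3 = 39.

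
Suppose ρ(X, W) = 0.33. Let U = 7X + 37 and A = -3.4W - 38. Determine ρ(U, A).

ρ(U, A) = -0.33

Linear rescalings preserve |correlation|; the slopes 7 and -3.4 have opposite signs, so the correlation flips sign: ρ(U, A) = −ρ(X, W) = -0.33.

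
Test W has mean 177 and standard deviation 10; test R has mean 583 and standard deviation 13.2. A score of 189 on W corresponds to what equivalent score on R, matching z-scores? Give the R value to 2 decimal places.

z = (189 − 177)/10 = 1.2.
R = 583 + z·13.2 = 583 + (189 − 177)·13.2/10 = 598.84.

R = 598.84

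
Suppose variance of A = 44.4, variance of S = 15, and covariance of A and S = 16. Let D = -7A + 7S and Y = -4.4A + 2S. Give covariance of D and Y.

By bilinearity, covariance of D and Y = ac·variance of A + bd·variance of S + (ad+bc)·covariance of A and S, with a=-7, b=7, c=-4.4, d=2.
ac·variance of A = (-7)·(-4.4)·44.4 = 1367.52
bd·variance of S = 7·2·15 = 210
(ad+bc)·covariance of A and S = (-44.8)·16 = -716.8
covariance of D and Y = 1367.52 + 210 + (-716.8) = 860.72.

covariance of D and Y = 860.72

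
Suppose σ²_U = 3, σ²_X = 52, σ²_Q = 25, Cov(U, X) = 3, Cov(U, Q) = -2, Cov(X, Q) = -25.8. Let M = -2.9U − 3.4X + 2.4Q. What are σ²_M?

σ²_M = 1278.406

σ²_M = a²·σ²_U + b²·σ²_X + c²·σ²_Q + 2ab·Cov(U, X) + 2ac·Cov(U, Q) + 2bc·Cov(X, Q), with a = -2.9, b = -3.4, c = 2.4.
= 25.23 + 601.12 + 144 + 59.16 + 27.84 + 421.056
= 1278.406.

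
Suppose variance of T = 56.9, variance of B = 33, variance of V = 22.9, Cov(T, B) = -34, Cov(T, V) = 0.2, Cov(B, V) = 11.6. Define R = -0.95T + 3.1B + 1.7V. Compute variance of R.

variance of R = a²·variance of T + b²·variance of B + c²·variance of V + 2ab·Cov(T, B) + 2ac·Cov(T, V) + 2bc·Cov(B, V), with a = -0.95, b = 3.1, c = 1.7.
= 51.35225 + 317.13 + 66.181 + 200.26 + (-0.646) + 122.264
= 756.54125.

variance of R = 756.54125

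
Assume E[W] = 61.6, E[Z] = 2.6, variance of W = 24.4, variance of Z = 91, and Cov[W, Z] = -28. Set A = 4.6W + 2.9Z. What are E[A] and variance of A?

E[A] = 290.9, variance of A = 534.574

E[A] = 4.6·E[W] + 2.9·E[Z] = 4.6·61.6 + 2.9·2.6 = 290.9.
variance of A = a²·variance of W + b²·variance of Z + 2ab·Cov[W, Z] with a = 4.6, b = 2.9.
= 4.6²·24.4 + 2.9²·91 + 2·4.6·2.9·(-28)
= 516.304 + 765.31 + (-747.04) = 534.574.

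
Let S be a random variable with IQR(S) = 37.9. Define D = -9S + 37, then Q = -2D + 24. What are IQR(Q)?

IQR(D) = |-9|·37.9 = 341.1.
IQR(Q) = |-2|·341.1 = 682.2.

IQR(Q) = 682.2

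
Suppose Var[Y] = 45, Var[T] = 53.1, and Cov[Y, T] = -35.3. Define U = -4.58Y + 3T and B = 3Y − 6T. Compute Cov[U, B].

By bilinearity, Cov[U, B] = ac·Var[Y] + bd·Var[T] + (ad+bc)·Cov[Y, T], with a=-4.58, b=3, c=3, d=-6.
ac·Var[Y] = (-4.58)·3·45 = -618.3
bd·Var[T] = 3·(-6)·53.1 = -955.8
(ad+bc)·Cov[Y, T] = (36.48)·(-35.3) = -1287.744
Cov[U, B] = -618.3 + (-955.8) + (-1287.744) = -2861.844.

Cov[U, B] = -2861.844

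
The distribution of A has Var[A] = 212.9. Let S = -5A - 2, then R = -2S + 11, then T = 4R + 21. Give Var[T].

Var[T] = 340640

Var[S] = (-5)²·212.9 = 5322.5.
Var[R] = (-2)²·5322.5 = 21290.
Var[T] = 4²·21290 = 340640.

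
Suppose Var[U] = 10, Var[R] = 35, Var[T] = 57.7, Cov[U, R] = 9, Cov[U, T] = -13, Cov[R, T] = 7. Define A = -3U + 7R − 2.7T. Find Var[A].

Var[A] = a²·Var[U] + b²·Var[R] + c²·Var[T] + 2ab·Cov[U, R] + 2ac·Cov[U, T] + 2bc·Cov[R, T], with a = -3, b = 7, c = -2.7.
= 90 + 1715 + 420.633 + (-378) + (-210.6) + (-264.6)
= 1372.433.

Var[A] = 1372.433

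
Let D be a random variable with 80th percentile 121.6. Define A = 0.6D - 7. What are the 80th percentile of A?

80th percentile of A = 65.96

Since a = 0.6 > 0 the transformation is increasing, so the 80th percentile of A = a·(P_{80} of D) + b = 0.6·121.6 + (-7) = 65.96.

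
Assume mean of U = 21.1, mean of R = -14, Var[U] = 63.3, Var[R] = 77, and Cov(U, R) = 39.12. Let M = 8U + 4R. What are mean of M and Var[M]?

mean of M = 112.8, Var[M] = 7786.88

mean of M = 8·mean of U + 4·mean of R = 8·21.1 + 4·(-14) = 112.8.
Var[M] = a²·Var[U] + b²·Var[R] + 2ab·Cov(U, R) with a = 8, b = 4.
= 8²·63.3 + 4²·77 + 2·8·4·39.12
= 4051.2 + 1232 + 2503.68 = 7786.88.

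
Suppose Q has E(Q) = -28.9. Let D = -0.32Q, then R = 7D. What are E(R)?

E(D) = (-0.32)·(-28.9) = 9.248.
E(R) = 7·9.248 = 64.736.

E(R) = 64.736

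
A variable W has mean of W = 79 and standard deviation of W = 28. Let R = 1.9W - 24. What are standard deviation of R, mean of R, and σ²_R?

standard deviation of R = 53.2, mean of R = 126.1, σ²_R = 2830.24

R = 1.9W - 24 is linear with a = 1.9, b = -24.
standard deviation of R = |a|·standard deviation of W = |1.9|·28 = 53.2.
mean of R = a·mean of W + b = 1.9·79 + (-24) = 126.1.
σ²_W = 28² = 784.
σ²_R = a²·σ²_W = 1.9²·784 = 2830.24 (the additive constant -24 does not affect variance).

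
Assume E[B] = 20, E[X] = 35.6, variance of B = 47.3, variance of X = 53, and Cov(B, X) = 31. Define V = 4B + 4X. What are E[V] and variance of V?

E[V] = 222.4, variance of V = 2596.8

E[V] = 4·E[B] + 4·E[X] = 4·20 + 4·35.6 = 222.4.
variance of V = a²·variance of B + b²·variance of X + 2ab·Cov(B, X) with a = 4, b = 4.
= 4²·47.3 + 4²·53 + 2·4·4·31
= 756.8 + 848 + 992 = 2596.8.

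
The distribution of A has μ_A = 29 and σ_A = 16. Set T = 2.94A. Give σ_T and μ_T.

T = 2.94A is linear with a = 2.94, b = 0.
σ_T = |a|·σ_A = |2.94|·16 = 47.04.
μ_T = a·μ_A + b = 2.94·29 = 85.26.

σ_T = 47.04, μ_T = 85.26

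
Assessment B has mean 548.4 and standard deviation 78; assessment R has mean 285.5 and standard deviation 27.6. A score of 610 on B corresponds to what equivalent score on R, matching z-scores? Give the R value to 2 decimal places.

z = (610 − 548.4)/78 ≈ 0.7897.
R = 285.5 + z·27.6 = 285.5 + (610 − 548.4)·27.6/78 ≈ 307.30.

R = 307.30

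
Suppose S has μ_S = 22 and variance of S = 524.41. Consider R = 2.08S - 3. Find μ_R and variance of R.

R = 2.08S - 3 is linear with a = 2.08, b = -3.
μ_R = a·μ_S + b = 2.08·22 + (-3) = 42.76.
variance of R = a²·variance of S = 2.08²·524.41 = 2268.807424 (the additive constant -3 does not affect variance).

μ_R = 42.76, variance of R = 2268.807424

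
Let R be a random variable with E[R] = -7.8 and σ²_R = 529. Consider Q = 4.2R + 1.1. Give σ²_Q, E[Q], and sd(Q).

Q = 4.2R + 1.1 is linear with a = 4.2, b = 1.1.
σ²_Q = a²·σ²_R = 4.2²·529 = 9331.56 (the additive constant 1.1 does not affect variance).
E[Q] = a·E[R] + b = 4.2·(-7.8) + 1.1 = -31.66.
sd(R) = √529 = 23.
sd(Q) = |a|·sd(R) = |4.2|·23 = 96.6.

σ²_Q = 9331.56, E[Q] = -31.66, sd(Q) = 96.6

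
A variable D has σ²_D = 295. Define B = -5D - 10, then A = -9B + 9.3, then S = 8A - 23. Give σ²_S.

σ²_S = 38232000

σ²_B = (-5)²·295 = 7375.
σ²_A = (-9)²·7375 = 597375.
σ²_S = 8²·597375 = 38232000.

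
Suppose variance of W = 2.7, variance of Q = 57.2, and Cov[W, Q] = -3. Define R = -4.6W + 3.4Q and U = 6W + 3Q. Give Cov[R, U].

By bilinearity, Cov[R, U] = ac·variance of W + bd·variance of Q + (ad+bc)·Cov[W, Q], with a=-4.6, b=3.4, c=6, d=3.
ac·variance of W = (-4.6)·6·2.7 = -74.52
bd·variance of Q = 3.4·3·57.2 = 583.44
(ad+bc)·Cov[W, Q] = (6.6)·(-3) = -19.8
Cov[R, U] = -74.52 + 583.44 + (-19.8) = 489.12.

Cov[R, U] = 489.12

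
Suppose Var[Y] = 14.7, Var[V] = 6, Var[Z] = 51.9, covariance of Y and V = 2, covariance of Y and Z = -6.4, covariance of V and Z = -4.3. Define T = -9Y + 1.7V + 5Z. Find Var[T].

Var[T] = 2947.24

Var[T] = a²·Var[Y] + b²·Var[V] + c²·Var[Z] + 2ab·covariance of Y and V + 2ac·covariance of Y and Z + 2bc·covariance of V and Z, with a = -9, b = 1.7, c = 5.
= 1190.7 + 17.34 + 1297.5 + (-61.2) + 576 + (-73.1)
= 2947.24.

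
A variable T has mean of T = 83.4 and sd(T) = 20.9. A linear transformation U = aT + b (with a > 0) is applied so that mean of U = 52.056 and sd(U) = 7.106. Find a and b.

sd(U) = a·sd(T) (a > 0), so a = 7.106/20.9 = 0.34.
mean of U = a·mean of T + b, so b = 52.056 − 0.34·83.4 = 23.7.

a = 0.34, b = 23.7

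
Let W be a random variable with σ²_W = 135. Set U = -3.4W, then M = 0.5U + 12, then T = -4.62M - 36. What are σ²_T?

σ²_U = (-3.4)²·135 = 1560.6.
σ²_M = 0.5²·1560.6 = 390.15.
σ²_T = (-4.62)²·390.15 = 8327.51766.

σ²_T = 8327.51766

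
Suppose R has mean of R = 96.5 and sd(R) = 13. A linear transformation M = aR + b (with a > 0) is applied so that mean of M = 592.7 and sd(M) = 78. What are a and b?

sd(M) = a·sd(R) (a > 0), so a = 78/13 = 6.
mean of M = a·mean of R + b, so b = 592.7 − 6·96.5 = 13.7.

a = 6, b = 13.7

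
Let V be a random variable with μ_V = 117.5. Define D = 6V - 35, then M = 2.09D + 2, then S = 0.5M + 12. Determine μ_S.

μ_D = 6·117.5 + (-35) = 670.
μ_M = 2.09·670 + 2 = 1402.3.
μ_S = 0.5·1402.3 + 12 = 713.15.

μ_S = 713.15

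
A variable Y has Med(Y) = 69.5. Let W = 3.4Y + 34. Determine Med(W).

Med(W) = 270.3

A linear map preserves order up to sign, so Med(W) = a·Med(Y) + b = 3.4·69.5 + 34 = 270.3.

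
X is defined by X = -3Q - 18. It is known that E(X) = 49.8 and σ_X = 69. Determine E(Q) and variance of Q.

From X = -3Q - 18: E(X) = a·E(Q) + b, so E(Q) = (E(X) − b)/a = (49.8 − (-18))/(-3) = -22.6.
variance of X = 69² = 4761.
variance of X = a²·variance of Q, so variance of Q = 4761/(-3)² = 529.

E(Q) = -22.6, variance of Q = 529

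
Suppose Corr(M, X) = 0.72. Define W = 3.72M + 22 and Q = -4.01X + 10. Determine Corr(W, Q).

Corr(W, Q) = -0.72

Linear rescalings preserve |correlation|; the slopes 3.72 and -4.01 have opposite signs, so the correlation flips sign: Corr(W, Q) = −Corr(M, X) = -0.72.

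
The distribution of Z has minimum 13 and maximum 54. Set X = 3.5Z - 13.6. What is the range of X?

Range(X) = 143.5

Range of Z = 54 − 13 = 41.
Range(X) = |a|·Range(Z) = |3.5|·41 = 143.5.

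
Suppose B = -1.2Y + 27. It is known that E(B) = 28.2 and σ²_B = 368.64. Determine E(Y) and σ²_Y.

E(Y) = -1, σ²_Y = 256

From B = -1.2Y + 27: E(B) = a·E(Y) + b, so E(Y) = (E(B) − b)/a = (28.2 − 27)/(-1.2) = -1.
σ²_B = a²·σ²_Y, so σ²_Y = 368.64/(-1.2)² = 256.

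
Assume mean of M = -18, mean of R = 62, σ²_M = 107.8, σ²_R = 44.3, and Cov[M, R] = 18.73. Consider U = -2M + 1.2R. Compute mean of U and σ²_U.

mean of U = (-2)·mean of M + 1.2·mean of R = (-2)·(-18) + 1.2·62 = 110.4.
σ²_U = a²·σ²_M + b²·σ²_R + 2ab·Cov[M, R] with a = -2, b = 1.2.
= (-2)²·107.8 + 1.2²·44.3 + 2·(-2)·1.2·18.73
= 431.2 + 63.792 + (-89.904) = 405.088.

mean of U = 110.4, σ²_U = 405.088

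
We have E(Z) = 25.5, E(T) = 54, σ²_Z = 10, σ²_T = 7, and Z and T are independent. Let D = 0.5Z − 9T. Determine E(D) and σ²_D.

E(D) = 0.5·E(Z) + (-9)·E(T) = 0.5·25.5 + (-9)·54 = -473.25.
σ²_D = a²·σ²_Z + b²·σ²_T + 2ab·Cov[Z, T] with a = 0.5, b = -9.
Independence gives Cov[Z, T] = 0.
= 0.5²·10 + (-9)²·7 + 2·0.5·(-9)·0
= 2.5 + 567 + 0 = 569.5.

E(D) = -473.25, σ²_D = 569.5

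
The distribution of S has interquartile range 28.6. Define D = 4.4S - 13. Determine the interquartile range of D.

Under D = aS + b, IQR(D) = |a|·IQR(S) = |4.4|·28.6 = 125.84 (shifts cancel; spread scales by |a|).

IQR(D) = 125.84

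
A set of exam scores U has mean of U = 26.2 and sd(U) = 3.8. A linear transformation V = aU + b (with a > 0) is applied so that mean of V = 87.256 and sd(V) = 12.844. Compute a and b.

sd(V) = a·sd(U) (a > 0), so a = 12.844/3.8 = 3.38.
mean of V = a·mean of U + b, so b = 87.256 − 3.38·26.2 = -1.3.

a = 3.38, b = -1.3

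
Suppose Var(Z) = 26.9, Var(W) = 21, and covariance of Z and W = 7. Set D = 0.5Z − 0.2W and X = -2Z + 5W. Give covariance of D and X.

By bilinearity, covariance of D and X = ac·Var(Z) + bd·Var(W) + (ad+bc)·covariance of Z and W, with a=0.5, b=-0.2, c=-2, d=5.
ac·Var(Z) = 0.5·(-2)·26.9 = -26.9
bd·Var(W) = (-0.2)·5·21 = -21
(ad+bc)·covariance of Z and W = (2.9)·7 = 20.3
covariance of D and X = -26.9 + (-21) + 20.3 = -27.6.

covariance of D and X = -27.6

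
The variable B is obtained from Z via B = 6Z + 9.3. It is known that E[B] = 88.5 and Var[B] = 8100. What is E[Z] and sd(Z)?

From B = 6Z + 9.3: E[B] = a·E[Z] + b, so E[Z] = (E[B] − b)/a = (88.5 − 9.3)/6 = 13.2.
sd(B) = √8100 = 90.
sd(B) = |a|·sd(Z), so sd(Z) = 90/|6| = 15.

E[Z] = 13.2, sd(Z) = 15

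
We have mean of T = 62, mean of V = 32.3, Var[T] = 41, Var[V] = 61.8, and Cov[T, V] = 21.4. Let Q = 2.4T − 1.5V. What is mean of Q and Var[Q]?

mean of Q = 2.4·mean of T + (-1.5)·mean of V = 2.4·62 + (-1.5)·32.3 = 100.35.
Var[Q] = a²·Var[T] + b²·Var[V] + 2ab·Cov[T, V] with a = 2.4, b = -1.5.
= 2.4²·41 + (-1.5)²·61.8 + 2·2.4·(-1.5)·21.4
= 236.16 + 139.05 + (-154.08) = 221.13.

mean of Q = 100.35, Var[Q] = 221.13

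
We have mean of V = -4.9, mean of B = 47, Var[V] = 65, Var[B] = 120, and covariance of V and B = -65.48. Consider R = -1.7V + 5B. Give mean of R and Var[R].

mean of R = 243.33, Var[R] = 4301.01

mean of R = (-1.7)·mean of V + 5·mean of B = (-1.7)·(-4.9) + 5·47 = 243.33.
Var[R] = a²·Var[V] + b²·Var[B] + 2ab·covariance of V and B with a = -1.7, b = 5.
= (-1.7)²·65 + 5²·120 + 2·(-1.7)·5·(-65.48)
= 187.85 + 3000 + 1113.16 = 4301.01.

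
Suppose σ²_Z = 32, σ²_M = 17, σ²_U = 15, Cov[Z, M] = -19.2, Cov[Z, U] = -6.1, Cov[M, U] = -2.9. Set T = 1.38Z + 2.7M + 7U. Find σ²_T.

σ²_T = 549.3204

σ²_T = a²·σ²_Z + b²·σ²_M + c²·σ²_U + 2ab·Cov[Z, M] + 2ac·Cov[Z, U] + 2bc·Cov[M, U], with a = 1.38, b = 2.7, c = 7.
= 60.9408 + 123.93 + 735 + (-143.0784) + (-117.852) + (-109.62)
= 549.3204.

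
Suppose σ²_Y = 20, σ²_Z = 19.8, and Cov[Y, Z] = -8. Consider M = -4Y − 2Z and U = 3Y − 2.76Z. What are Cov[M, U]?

By bilinearity, Cov[M, U] = ac·σ²_Y + bd·σ²_Z + (ad+bc)·Cov[Y, Z], with a=-4, b=-2, c=3, d=-2.76.
ac·σ²_Y = (-4)·3·20 = -240
bd·σ²_Z = (-2)·(-2.76)·19.8 = 109.296
(ad+bc)·Cov[Y, Z] = (5.04)·(-8) = -40.32
Cov[M, U] = -240 + 109.296 + (-40.32) = -171.024.

Cov[M, U] = -171.024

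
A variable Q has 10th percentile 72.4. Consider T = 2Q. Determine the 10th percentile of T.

10th percentile of T = 144.8

Since a = 2 > 0 the transformation is increasing, so the 10th percentile of T = a·(P_{10} of Q) + b = 2·72.4 = 144.8.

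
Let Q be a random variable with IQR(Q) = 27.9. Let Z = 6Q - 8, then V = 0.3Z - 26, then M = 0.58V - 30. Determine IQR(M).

IQR(M) = 29.1276

IQR(Z) = |6|·27.9 = 167.4.
IQR(V) = |0.3|·167.4 = 50.22.
IQR(M) = |0.58|·50.22 = 29.1276.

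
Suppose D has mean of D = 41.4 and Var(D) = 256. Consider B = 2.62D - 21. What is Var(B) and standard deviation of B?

B = 2.62D - 21 is linear with a = 2.62, b = -21.
Var(B) = a²·Var(D) = 2.62²·256 = 1757.2864 (the additive constant -21 does not affect variance).
standard deviation of D = √256 = 16.
standard deviation of B = |a|·standard deviation of D = |2.62|·16 = 41.92.

Var(B) = 1757.2864, standard deviation of B = 41.92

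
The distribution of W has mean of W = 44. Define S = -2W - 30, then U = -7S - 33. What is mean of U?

mean of S = (-2)·44 + (-30) = -118.
mean of U = (-7)·(-118) + (-33) = 793.

mean of U = 793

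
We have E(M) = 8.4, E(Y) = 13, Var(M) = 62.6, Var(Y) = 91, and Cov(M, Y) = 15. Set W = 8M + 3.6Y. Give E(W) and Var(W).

E(W) = 8·E(M) + 3.6·E(Y) = 8·8.4 + 3.6·13 = 114.
Var(W) = a²·Var(M) + b²·Var(Y) + 2ab·Cov(M, Y) with a = 8, b = 3.6.
= 8²·62.6 + 3.6²·91 + 2·8·3.6·15
= 4006.4 + 1179.36 + 864 = 6049.76.

E(W) = 114, Var(W) = 6049.76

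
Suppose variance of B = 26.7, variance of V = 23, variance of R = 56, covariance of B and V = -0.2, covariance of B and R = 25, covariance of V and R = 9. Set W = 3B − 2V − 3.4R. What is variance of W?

variance of W = 594.46

variance of W = a²·variance of B + b²·variance of V + c²·variance of R + 2ab·covariance of B and V + 2ac·covariance of B and R + 2bc·covariance of V and R, with a = 3, b = -2, c = -3.4.
= 240.3 + 92 + 647.36 + 2.4 + (-510) + 122.4
= 594.46.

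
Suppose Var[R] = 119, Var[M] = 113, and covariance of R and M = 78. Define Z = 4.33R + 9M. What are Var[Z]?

Var[Z] = a²·Var[R] + b²·Var[M] + 2ab·covariance of R and M with a = 4.33, b = 9.
= 4.33²·119 + 9²·113 + 2·4.33·9·78
= 2231.1191 + 9153 + 6079.32 = 17463.4391.

Var[Z] = 17463.4391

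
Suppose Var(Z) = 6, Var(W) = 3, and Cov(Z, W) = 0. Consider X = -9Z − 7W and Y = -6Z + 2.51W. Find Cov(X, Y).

Cov(X, Y) = 271.29

By bilinearity, Cov(X, Y) = ac·Var(Z) + bd·Var(W) + (ad+bc)·Cov(Z, W), with a=-9, b=-7, c=-6, d=2.51.
ac·Var(Z) = (-9)·(-6)·6 = 324
bd·Var(W) = (-7)·2.51·3 = -52.71
(ad+bc)·Cov(Z, W) = (19.41)·0 = 0
Cov(X, Y) = 324 + (-52.71) + 0 = 271.29.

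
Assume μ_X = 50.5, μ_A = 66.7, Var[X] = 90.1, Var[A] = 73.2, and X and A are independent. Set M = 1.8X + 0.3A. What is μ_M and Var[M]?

μ_M = 1.8·μ_X + 0.3·μ_A = 1.8·50.5 + 0.3·66.7 = 110.91.
Var[M] = a²·Var[X] + b²·Var[A] + 2ab·Cov(X, A) with a = 1.8, b = 0.3.
Independence gives Cov(X, A) = 0.
= 1.8²·90.1 + 0.3²·73.2 + 2·1.8·0.3·0
= 291.924 + 6.588 + 0 = 298.512.

μ_M = 110.91, Var[M] = 298.512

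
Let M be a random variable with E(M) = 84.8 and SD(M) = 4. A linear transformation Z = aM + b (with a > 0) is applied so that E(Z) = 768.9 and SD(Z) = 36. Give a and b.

a = 9, b = 5.7

SD(Z) = a·SD(M) (a > 0), so a = 36/4 = 9.
E(Z) = a·E(M) + b, so b = 768.9 − 9·84.8 = 5.7.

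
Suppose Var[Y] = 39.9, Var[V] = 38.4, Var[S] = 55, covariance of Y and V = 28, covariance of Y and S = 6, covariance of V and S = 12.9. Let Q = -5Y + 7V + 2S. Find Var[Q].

Var[Q] = 1380.3

Var[Q] = a²·Var[Y] + b²·Var[V] + c²·Var[S] + 2ab·covariance of Y and V + 2ac·covariance of Y and S + 2bc·covariance of V and S, with a = -5, b = 7, c = 2.
= 997.5 + 1881.6 + 220 + (-1960) + (-120) + 361.2
= 1380.3.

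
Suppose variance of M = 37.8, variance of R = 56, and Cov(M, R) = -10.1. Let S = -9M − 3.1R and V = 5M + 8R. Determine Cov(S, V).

Cov(S, V) = -2206.05

By bilinearity, Cov(S, V) = ac·variance of M + bd·variance of R + (ad+bc)·Cov(M, R), with a=-9, b=-3.1, c=5, d=8.
ac·variance of M = (-9)·5·37.8 = -1701
bd·variance of R = (-3.1)·8·56 = -1388.8
(ad+bc)·Cov(M, R) = (-87.5)·(-10.1) = 883.75
Cov(S, V) = -1701 + (-1388.8) + 883.75 = -2206.05.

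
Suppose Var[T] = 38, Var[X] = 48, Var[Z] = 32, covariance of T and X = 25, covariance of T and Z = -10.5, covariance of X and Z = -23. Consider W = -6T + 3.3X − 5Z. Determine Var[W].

Var[W] = a²·Var[T] + b²·Var[X] + c²·Var[Z] + 2ab·covariance of T and X + 2ac·covariance of T and Z + 2bc·covariance of X and Z, with a = -6, b = 3.3, c = -5.
= 1368 + 522.72 + 800 + (-990) + (-630) + 759
= 1829.72.

Var[W] = 1829.72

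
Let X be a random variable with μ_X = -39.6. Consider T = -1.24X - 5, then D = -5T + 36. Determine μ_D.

μ_T = (-1.24)·(-39.6) + (-5) = 44.104.
μ_D = (-5)·44.104 + 36 = -184.52.

μ_D = -184.52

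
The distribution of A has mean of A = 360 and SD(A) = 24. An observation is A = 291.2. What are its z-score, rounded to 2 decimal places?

z = -2.87

z = (A − mean of A) / SD(A) = (291.2 − 360) / 24 ≈ -2.87.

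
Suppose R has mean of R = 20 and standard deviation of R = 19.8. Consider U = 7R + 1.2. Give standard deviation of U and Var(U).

standard deviation of U = 138.6, Var(U) = 19209.96

U = 7R + 1.2 is linear with a = 7, b = 1.2.
standard deviation of U = |a|·standard deviation of R = |7|·19.8 = 138.6.
Var(R) = 19.8² = 392.04.
Var(U) = a²·Var(R) = 7²·392.04 = 19209.96 (the additive constant 1.2 does not affect variance).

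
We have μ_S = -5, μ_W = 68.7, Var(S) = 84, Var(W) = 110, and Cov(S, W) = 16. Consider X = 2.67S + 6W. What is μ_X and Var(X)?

μ_X = 398.85, Var(X) = 5071.4676

μ_X = 2.67·μ_S + 6·μ_W = 2.67·(-5) + 6·68.7 = 398.85.
Var(X) = a²·Var(S) + b²·Var(W) + 2ab·Cov(S, W) with a = 2.67, b = 6.
= 2.67²·84 + 6²·110 + 2·2.67·6·16
= 598.8276 + 3960 + 512.64 = 5071.4676.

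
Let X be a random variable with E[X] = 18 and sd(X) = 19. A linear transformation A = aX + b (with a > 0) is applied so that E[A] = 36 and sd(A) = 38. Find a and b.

sd(A) = a·sd(X) (a > 0), so a = 38/19 = 2.
E[A] = a·E[X] + b, so b = 36 − 2·18 = 0.

a = 2, b = 0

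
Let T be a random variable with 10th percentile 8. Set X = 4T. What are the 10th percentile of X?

10th percentile of X = 32

Since a = 4 > 0 the transformation is increasing, so the 10th percentile of X = a·(P_{10} of T) + b = 4·8 = 32.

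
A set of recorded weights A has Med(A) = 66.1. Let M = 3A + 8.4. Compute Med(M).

Med(M) = 206.7

A linear map preserves order up to sign, so Med(M) = a·Med(A) + b = 3·66.1 + 8.4 = 206.7.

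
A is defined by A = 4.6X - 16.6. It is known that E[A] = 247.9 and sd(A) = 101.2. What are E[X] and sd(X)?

From A = 4.6X - 16.6: E[A] = a·E[X] + b, so E[X] = (E[A] − b)/a = (247.9 − (-16.6))/4.6 = 57.5.
sd(A) = |a|·sd(X), so sd(X) = 101.2/|4.6| = 22.

E[X] = 57.5, sd(X) = 22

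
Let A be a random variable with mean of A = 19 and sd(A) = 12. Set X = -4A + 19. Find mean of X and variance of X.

X = -4A + 19 is linear with a = -4, b = 19.
mean of X = a·mean of A + b = (-4)·19 + 19 = -57.
variance of A = 12² = 144.
variance of X = a²·variance of A = (-4)²·144 = 2304 (the additive constant 19 does not affect variance).

mean of X = -57, variance of X = 2304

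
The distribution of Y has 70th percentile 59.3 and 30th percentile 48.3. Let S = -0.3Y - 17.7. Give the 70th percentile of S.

70th percentile of S = -32.19

Since a = -0.3 < 0 the transformation is decreasing, reversing order: the 70th percentile of S corresponds to the 30th percentile of Y.
So P_{70}(S) = a·P_{30}(Y) + b = (-0.3)·48.3 + (-17.7) = -32.19.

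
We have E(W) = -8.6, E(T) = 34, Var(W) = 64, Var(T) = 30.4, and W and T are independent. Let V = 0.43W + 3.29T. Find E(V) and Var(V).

E(V) = 108.162, Var(V) = 340.88624

E(V) = 0.43·E(W) + 3.29·E(T) = 0.43·(-8.6) + 3.29·34 = 108.162.
Var(V) = a²·Var(W) + b²·Var(T) + 2ab·Cov(W, T) with a = 0.43, b = 3.29.
Independence gives Cov(W, T) = 0.
= 0.43²·64 + 3.29²·30.4 + 2·0.43·3.29·0
= 11.8336 + 329.05264 + 0 = 340.88624.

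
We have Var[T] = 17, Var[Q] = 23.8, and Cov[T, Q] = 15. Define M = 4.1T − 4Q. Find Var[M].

Var[M] = a²·Var[T] + b²·Var[Q] + 2ab·Cov[T, Q] with a = 4.1, b = -4.
= 4.1²·17 + (-4)²·23.8 + 2·4.1·(-4)·15
= 285.77 + 380.8 + (-492) = 174.57.

Var[M] = 174.57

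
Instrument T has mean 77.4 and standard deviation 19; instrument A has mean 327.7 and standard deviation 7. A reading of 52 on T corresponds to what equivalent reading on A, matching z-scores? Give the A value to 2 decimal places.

A = 318.34

z = (52 − 77.4)/19 ≈ -1.3368.
A = 327.7 + z·7 = 327.7 + (52 − 77.4)·7/19 ≈ 318.34.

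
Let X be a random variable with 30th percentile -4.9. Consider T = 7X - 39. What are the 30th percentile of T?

Since a = 7 > 0 the transformation is increasing, so the 30th percentile of T = a·(P_{30} of X) + b = 7·(-4.9) + (-39) = -73.3.

30th percentile of T = -73.3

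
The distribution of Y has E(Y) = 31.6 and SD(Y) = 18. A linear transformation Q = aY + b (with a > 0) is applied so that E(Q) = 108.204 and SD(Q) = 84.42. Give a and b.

SD(Q) = a·SD(Y) (a > 0), so a = 84.42/18 = 4.69.
E(Q) = a·E(Y) + b, so b = 108.204 − 4.69·31.6 = -40.

a = 4.69, b = -40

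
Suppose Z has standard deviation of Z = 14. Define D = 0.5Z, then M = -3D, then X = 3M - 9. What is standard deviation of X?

standard deviation of D = |0.5|·14 = 7.
standard deviation of M = |-3|·7 = 21.
standard deviation of X = |3|·21 = 63.

standard deviation of X = 63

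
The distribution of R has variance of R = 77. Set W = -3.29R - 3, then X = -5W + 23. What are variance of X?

variance of X = 20836.3925

variance of W = (-3.29)²·77 = 833.4557.
variance of X = (-5)²·833.4557 = 20836.3925.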